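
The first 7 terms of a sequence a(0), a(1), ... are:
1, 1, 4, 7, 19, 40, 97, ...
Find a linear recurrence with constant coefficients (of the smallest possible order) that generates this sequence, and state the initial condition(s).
Look for the lowest-order linear relation among consecutive terms.
Observation: a(n) - 1·a(n-1) - (3)·a(n-2) = 0 holds for the shown terms, and no order-1 relation a(n) = α·a(n-1) + β fits.
Check at n=3: 1·4 + (3)·1 = 7. ✓

a(n) = a(n-1) + 3a(n-2), a(0) = 1, a(1) = 1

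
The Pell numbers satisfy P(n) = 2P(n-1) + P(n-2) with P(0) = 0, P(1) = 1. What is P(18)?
Computing the sequence terms:
0, 1, 2, 5, 12, 29, 70, 169, 408, 985, 2378, 5741, 13860, 33461, 80782, 195025, 470832, 1136689, 2744210

2744210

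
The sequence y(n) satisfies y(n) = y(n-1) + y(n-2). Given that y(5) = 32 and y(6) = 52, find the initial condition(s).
Work backwards using y(k) = y(k+2) - y(k+1):
y(4) = y(6) - y(5) = 52 - 32 = 20
y(3) = y(5) - y(4) = 32 - 20 = 12
y(2) = y(4) - y(3) = 20 - 12 = 8
y(1) = y(3) - y(2) = 12 - 8 = 4
y(0) = y(2) - y(1) = 8 - 4 = 4

y(0) = 4, y(1) = 4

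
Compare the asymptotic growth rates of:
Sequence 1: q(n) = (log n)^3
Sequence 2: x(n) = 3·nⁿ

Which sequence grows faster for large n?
Comparing growth rates:
Growth-rate hierarchy: log n ≺ any polynomial ≺ any exponential cⁿ (c>1) ≺ n! ≺ nⁿ.
super-exponential nⁿ dominates polylogarithmic (log n)^3 asymptotically.

x(n) grows faster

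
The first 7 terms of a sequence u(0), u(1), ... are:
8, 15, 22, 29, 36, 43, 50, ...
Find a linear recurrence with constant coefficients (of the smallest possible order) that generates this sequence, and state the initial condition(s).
Look for the lowest-order linear relation among consecutive terms.
Observation: consecutive differences are constant (= 7).
Check at n=2: 1·15 + 7 = 22. ✓

u(n) = u(n-1) + 7, u(0) = 8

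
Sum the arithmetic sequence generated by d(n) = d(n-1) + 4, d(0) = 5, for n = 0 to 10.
Computing the sequence terms: 5, 9, 13, 17, 21, 25, 29, 33, 37, 41, 45
Adding these values together:

275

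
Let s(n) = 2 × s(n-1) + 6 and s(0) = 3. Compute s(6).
Computing step by step:
s(0) = 3
s(1) = 2 × 3 + 6 = 12
s(2) = 2 × 12 + 6 = 30
s(3) = 2 × 30 + 6 = 66
s(4) = 2 × 66 + 6 = 138
s(5) = 2 × 138 + 6 = 282
s(6) = 2 × 282 + 6 = 570

570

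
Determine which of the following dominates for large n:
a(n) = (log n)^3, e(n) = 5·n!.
Comparing growth rates:
Growth-rate hierarchy: log n ≺ any polynomial ≺ any exponential cⁿ (c>1) ≺ n! ≺ nⁿ.
factorial dominates polylogarithmic (log n)^3 asymptotically.

e(n) grows faster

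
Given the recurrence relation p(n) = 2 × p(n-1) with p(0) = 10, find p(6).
Computing step by step:
p(0) = 10
p(1) = 2 × 10 = 20
p(2) = 2 × 20 = 40
p(3) = 2 × 40 = 80
p(4) = 2 × 80 = 160
p(5) = 2 × 160 = 320
p(6) = 2 × 320 = 640

640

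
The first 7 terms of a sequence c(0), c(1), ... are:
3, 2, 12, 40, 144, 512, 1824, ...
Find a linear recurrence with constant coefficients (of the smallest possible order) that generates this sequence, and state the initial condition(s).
Look for the lowest-order linear relation among consecutive terms.
Observation: c(n) - 3·c(n-1) - (2)·c(n-2) = 0 holds for the shown terms, and no order-1 relation c(n) = α·c(n-1) + β fits.
Check at n=3: 3·12 + (2)·2 = 40. ✓

c(n) = 3c(n-1) + 2c(n-2), c(0) = 3, c(1) = 2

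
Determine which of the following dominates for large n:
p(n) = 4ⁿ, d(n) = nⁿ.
Comparing growth rates:
Growth-rate hierarchy: log n ≺ any polynomial ≺ any exponential cⁿ (c>1) ≺ n! ≺ nⁿ.
super-exponential nⁿ dominates exponential base 4 asymptotically.

d(n) grows faster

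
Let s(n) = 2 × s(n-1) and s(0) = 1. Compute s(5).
Computing step by step:
s(0) = 1
s(1) = 2 × 1 = 2
s(2) = 2 × 2 = 4
s(3) = 2 × 4 = 8
s(4) = 2 × 8 = 16
s(5) = 2 × 16 = 32

32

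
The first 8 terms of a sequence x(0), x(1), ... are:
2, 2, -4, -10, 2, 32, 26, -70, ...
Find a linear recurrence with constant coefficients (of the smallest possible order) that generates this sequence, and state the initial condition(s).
Look for the lowest-order linear relation among consecutive terms.
Observation: x(n) - 1·x(n-1) - (-3)·x(n-2) = 0 holds for the shown terms, and no order-1 relation x(n) = α·x(n-1) + β fits.
Check at n=3: 1·-4 + (-3)·2 = -10. ✓

x(n) = x(n-1) - 3x(n-2), x(0) = 2, x(1) = 2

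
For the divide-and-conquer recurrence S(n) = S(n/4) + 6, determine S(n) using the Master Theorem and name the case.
Master Theorem template: S(n) = a·S(n/b) + f(n).
Here: a=1, b=4, f(n)=6
Compute log_b(a) = log_4(1) = 0.
f(n) = 6 = Θ(1). Case 2: S(n) = Θ(log n).

Case 2: S(n) = Θ(log n)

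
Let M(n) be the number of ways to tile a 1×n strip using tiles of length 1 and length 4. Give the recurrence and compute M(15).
Condition on the last tile: it has length 1 (leaving a 1×(n-1) strip) or length 4 (leaving a 1×(n-4) strip), so M(n) = M(n-1) + M(n-4) (order-4 linear recurrence).
For 0 ≤ i < 4 only unit tiles fit, so M(i) = 1.
Iterating the recurrence: M(4) = 2, M(5) = 3, M(6) = 4, M(7) = 5, M(8) = 7, M(9) = 10, M(10) = 14, M(11) = 19, M(12) = 26, M(13) = 36, M(14) = 50, M(15) = 69.

M(n) = M(n-1) + M(n-4), with M(i) = 1 for 0 ≤ i < 4; M(15) = 69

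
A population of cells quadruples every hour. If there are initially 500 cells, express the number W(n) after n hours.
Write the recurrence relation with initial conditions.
Each hour multiplies the count by 4, so the count after n hours depends only on the count after n-1 hours: W(n) = 4 × W(n-1). The starting count gives W(0) = 500.
Unrolling n times gives the closed form W(n) = 500 × 4ⁿ.

W(n) = 4 × W(n-1), W(0) = 500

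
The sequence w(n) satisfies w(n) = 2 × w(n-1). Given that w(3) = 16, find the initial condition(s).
In general w(n) = 2ⁿ · w(0). At n = 3: w(0) = w(3) / 2^3 = 16 / 8 = 2.

w(0) = 2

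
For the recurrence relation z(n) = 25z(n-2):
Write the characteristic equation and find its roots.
Substitute z(n) = rⁿ and divide through by rⁿ⁻²: r² - 25 = 0
Factor: (r - 5)(r + 5) = 0, so r = 5, -5.
General solution: z(n) = A·5ⁿ + B·(-5)ⁿ

Characteristic: r² - 25 = 0, Roots: r = 5, -5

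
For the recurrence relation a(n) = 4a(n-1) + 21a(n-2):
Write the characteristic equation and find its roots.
Substitute a(n) = rⁿ and divide through by rⁿ⁻²: r² - 4r - 21 = 0
Factor: (r - 7)(r + 3) = 0, so r = 7, -3.
General solution: a(n) = A·7ⁿ + B·(-3)ⁿ

Characteristic: r² - 4r - 21 = 0, Roots: r = 7, -3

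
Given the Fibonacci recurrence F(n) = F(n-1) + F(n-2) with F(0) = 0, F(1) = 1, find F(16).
Computing the sequence terms:
0, 1, 1, 2, 3, 5, 8, 13, 21, 34, 55, 89, 144, 233, 377, 610, 987

987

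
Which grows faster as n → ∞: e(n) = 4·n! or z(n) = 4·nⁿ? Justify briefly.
Comparing growth rates:
Growth-rate hierarchy: log n ≺ any polynomial ≺ any exponential cⁿ (c>1) ≺ n! ≺ nⁿ.
super-exponential nⁿ dominates factorial asymptotically.

z(n) grows faster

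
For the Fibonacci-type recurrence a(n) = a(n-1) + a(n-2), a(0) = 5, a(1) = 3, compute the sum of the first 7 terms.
Computing the sequence terms: 5, 3, 8, 11, 19, 30, 49
Adding these values together:

125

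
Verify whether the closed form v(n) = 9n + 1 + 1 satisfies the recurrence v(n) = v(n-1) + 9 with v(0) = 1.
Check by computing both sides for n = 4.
From the recurrence with v(0) = 1:
  v(0) = 1, v(1) = 10, v(2) = 19, v(3) = 28, v(4) = 37
  so the recurrence gives v(4) = 37.
From the proposed closed form v(n) = 9n + 1 + 1:
  v(4) = 38.
The recurrence gives 37 but the closed form gives 38, so the closed form does not satisfy the recurrence.

No, the closed form is incorrect.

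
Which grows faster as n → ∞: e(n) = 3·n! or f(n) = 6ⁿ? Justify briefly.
Comparing growth rates:
Growth-rate hierarchy: log n ≺ any polynomial ≺ any exponential cⁿ (c>1) ≺ n! ≺ nⁿ.
factorial dominates exponential base 6 asymptotically.

e(n) grows faster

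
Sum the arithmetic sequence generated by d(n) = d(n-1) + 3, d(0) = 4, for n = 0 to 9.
Computing the sequence terms: 4, 7, 10, 13, 16, 19, 22, 25, 28, 31
Adding these values together:

175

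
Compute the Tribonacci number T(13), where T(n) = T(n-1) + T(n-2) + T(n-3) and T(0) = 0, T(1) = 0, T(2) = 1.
Computing the sequence terms:
0, 0, 1, 1, 2, 4, 7, 13, 24, 44, 81, 149, 274, 504

504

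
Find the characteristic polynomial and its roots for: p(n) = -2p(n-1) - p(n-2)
Substitute p(n) = rⁿ and divide through by rⁿ⁻²: r² + 2r + 1 = 0
Factor: (r + 1)² = 0, so r = -1 (double root).
General solution: p(n) = (A + Bn)·(-1)ⁿ

Characteristic: r² + 2r + 1 = 0, Roots: r = -1 (double root)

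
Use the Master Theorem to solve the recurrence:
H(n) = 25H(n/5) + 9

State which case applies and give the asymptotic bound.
Master Theorem template: H(n) = a·H(n/b) + f(n).
Here: a=25, b=5, f(n)=9
Compute log_b(a) = log_5(25) = 2.
f(n) = 9 = O(n^(2-ε)) with ε = 2. Case 1: H(n) = Θ(n^log_b(a)) = Θ(n^2).

Case 1: H(n) = Θ(n^2)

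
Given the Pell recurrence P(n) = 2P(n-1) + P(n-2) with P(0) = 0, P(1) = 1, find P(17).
Computing the sequence terms:
0, 1, 2, 5, 12, 29, 70, 169, 408, 985, 2378, 5741, 13860, 33461, 80782, 195025, 470832, 1136689

1136689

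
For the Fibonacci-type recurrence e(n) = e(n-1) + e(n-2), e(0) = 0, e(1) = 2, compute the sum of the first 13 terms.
Computing the sequence terms: 0, 2, 2, 4, 6, 10, 16, 26, 42, 68, 110, 178, 288
Adding these values together:

752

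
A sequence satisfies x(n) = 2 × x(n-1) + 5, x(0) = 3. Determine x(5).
Computing step by step:
x(0) = 3
x(1) = 2 × 3 + 5 = 11
x(2) = 2 × 11 + 5 = 27
x(3) = 2 × 27 + 5 = 59
x(4) = 2 × 59 + 5 = 123
x(5) = 2 × 123 + 5 = 251

251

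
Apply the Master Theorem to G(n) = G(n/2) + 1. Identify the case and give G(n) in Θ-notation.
Master Theorem template: G(n) = a·G(n/b) + f(n).
Here: a=1, b=2, f(n)=1
Compute log_b(a) = log_2(1) = 0.
f(n) = 1 = Θ(1). Case 2: G(n) = Θ(log n).

Case 2: G(n) = Θ(log n)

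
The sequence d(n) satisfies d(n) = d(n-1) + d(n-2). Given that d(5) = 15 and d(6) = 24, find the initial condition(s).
Work backwards using d(k) = d(k+2) - d(k+1):
d(4) = d(6) - d(5) = 24 - 15 = 9
d(3) = d(5) - d(4) = 15 - 9 = 6
d(2) = d(4) - d(3) = 9 - 6 = 3
d(1) = d(3) - d(2) = 6 - 3 = 3
d(0) = d(2) - d(1) = 3 - 3 = 0

d(0) = 0, d(1) = 3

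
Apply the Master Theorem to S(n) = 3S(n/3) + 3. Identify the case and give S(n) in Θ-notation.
Master Theorem template: S(n) = a·S(n/b) + f(n).
Here: a=3, b=3, f(n)=3
Compute log_b(a) = log_3(3) = 1.
f(n) = 3 = O(n^(1-ε)) with ε = 1. Case 1: S(n) = Θ(n^log_b(a)) = Θ(n).

Case 1: S(n) = Θ(n)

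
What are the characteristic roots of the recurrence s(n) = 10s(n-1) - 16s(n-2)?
Substitute s(n) = rⁿ and divide through by rⁿ⁻²: r² - 10r + 16 = 0
Factor: (r - 2)(r - 8) = 0, so r = 2, 8.
General solution: s(n) = A·2ⁿ + B·8ⁿ

Characteristic: r² - 10r + 16 = 0, Roots: r = 2, 8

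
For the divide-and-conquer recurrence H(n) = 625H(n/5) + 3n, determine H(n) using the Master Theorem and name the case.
Master Theorem template: H(n) = a·H(n/b) + f(n).
Here: a=625, b=5, f(n)=3n
Compute log_b(a) = log_5(625) = 4.
f(n) = 3n = O(n^(4-ε)) with ε = 3. Case 1: H(n) = Θ(n^log_b(a)) = Θ(n^4).

Case 1: H(n) = Θ(n^4)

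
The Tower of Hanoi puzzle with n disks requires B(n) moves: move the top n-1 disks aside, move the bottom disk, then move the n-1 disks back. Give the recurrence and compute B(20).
Moving n disks = move the top n-1 disks aside (B(n-1) moves) + move the largest disk (1 move) + move the n-1 disks back on top (B(n-1) moves), so B(n) = 2B(n-1) + 1, with B(1) = 1 (a single disk takes one move).
First terms: 1, 3, 7, 15, 31, 63, … — each is one less than a power of 2. Indeed B(n) + 1 = 2(B(n-1) + 1) with B(1) + 1 = 2, so B(n) + 1 = 2ⁿ and B(n) = 2ⁿ - 1.
Hence B(20) = 2^20 - 1 = 1048576 - 1 = 1048575.

B(n) = 2B(n-1) + 1, B(1) = 1; B(20) = 1048575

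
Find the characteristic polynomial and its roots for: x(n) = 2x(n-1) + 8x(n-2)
Substitute x(n) = rⁿ and divide through by rⁿ⁻²: r² - 2r - 8 = 0
Factor: (r - 4)(r + 2) = 0, so r = 4, -2.
General solution: x(n) = A·4ⁿ + B·(-2)ⁿ

Characteristic: r² - 2r - 8 = 0, Roots: r = 4, -2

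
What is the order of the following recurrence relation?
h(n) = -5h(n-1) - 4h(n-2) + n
The order is the largest lag k for which h(n-k) appears. Here the deepest term is h(n-2) (the n term is non-homogeneous and does not affect the order), so the order is 2.

Order 2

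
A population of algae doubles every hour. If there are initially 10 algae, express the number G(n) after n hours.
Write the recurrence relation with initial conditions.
Each hour multiplies the count by 2, so the count after n hours depends only on the count after n-1 hours: G(n) = 2 × G(n-1). The starting count gives G(0) = 10.
Unrolling n times gives the closed form G(n) = 10 × 2ⁿ.

G(n) = 2 × G(n-1), G(0) = 10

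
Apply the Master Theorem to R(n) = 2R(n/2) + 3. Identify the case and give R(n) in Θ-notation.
Master Theorem template: R(n) = a·R(n/b) + f(n).
Here: a=2, b=2, f(n)=3
Compute log_b(a) = log_2(2) = 1.
f(n) = 3 = O(n^(1-ε)) with ε = 1. Case 1: R(n) = Θ(n^log_b(a)) = Θ(n).

Case 1: R(n) = Θ(n)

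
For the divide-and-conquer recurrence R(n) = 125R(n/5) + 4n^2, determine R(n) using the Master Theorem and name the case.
Master Theorem template: R(n) = a·R(n/b) + f(n).
Here: a=125, b=5, f(n)=4n^2
Compute log_b(a) = log_5(125) = 3.
f(n) = 4n^2 = O(n^(3-ε)) with ε = 1. Case 1: R(n) = Θ(n^log_b(a)) = Θ(n^3).

Case 1: R(n) = Θ(n^3)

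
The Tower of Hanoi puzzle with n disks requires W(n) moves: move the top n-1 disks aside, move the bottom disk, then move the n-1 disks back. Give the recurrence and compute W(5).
Moving n disks = move the top n-1 disks aside (W(n-1) moves) + move the largest disk (1 move) + move the n-1 disks back on top (W(n-1) moves), so W(n) = 2W(n-1) + 1, with W(1) = 1 (a single disk takes one move).
First terms: 1, 3, 7, 15, 31, … — each is one less than a power of 2. Indeed W(n) + 1 = 2(W(n-1) + 1) with W(1) + 1 = 2, so W(n) + 1 = 2ⁿ and W(n) = 2ⁿ - 1.
Hence W(5) = 2^5 - 1 = 32 - 1 = 31.

W(n) = 2W(n-1) + 1, W(1) = 1; W(5) = 31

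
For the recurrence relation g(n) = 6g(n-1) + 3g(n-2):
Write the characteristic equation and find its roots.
Substitute g(n) = rⁿ and divide through by rⁿ⁻²: r² - 6r - 3 = 0
Discriminant: 6² + 4·3 = 48, not a perfect square, so by the quadratic formula r = (6 ± √48)/2.
General solution: g(n) = A·r₁ⁿ + B·r₂ⁿ where r₁,r₂ = (6 ± √48)/2

Characteristic: r² - 6r - 3 = 0, Roots: r = (6 ± √48)/2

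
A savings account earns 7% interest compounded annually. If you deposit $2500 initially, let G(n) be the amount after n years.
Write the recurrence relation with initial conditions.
Each year the balance grows by 7%, i.e. is multiplied by 1 + 7/100 = 1.07, so G(n) = 1.07 × G(n-1). The initial deposit gives G(0) = 2500.
Unrolling gives the closed form G(n) = 2500 × (1.07)ⁿ.

G(n) = 1.07 × G(n-1), G(0) = 2500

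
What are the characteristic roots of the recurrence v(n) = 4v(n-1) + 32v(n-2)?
Substitute v(n) = rⁿ and divide through by rⁿ⁻²: r² - 4r - 32 = 0
Factor: (r - 8)(r + 4) = 0, so r = 8, -4.
General solution: v(n) = A·8ⁿ + B·(-4)ⁿ

Characteristic: r² - 4r - 32 = 0, Roots: r = 8, -4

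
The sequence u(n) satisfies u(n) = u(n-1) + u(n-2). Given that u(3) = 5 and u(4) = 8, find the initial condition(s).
Work backwards using u(k) = u(k+2) - u(k+1):
u(2) = u(4) - u(3) = 8 - 5 = 3
u(1) = u(3) - u(2) = 5 - 3 = 2
u(0) = u(2) - u(1) = 3 - 2 = 1

u(0) = 1, u(1) = 2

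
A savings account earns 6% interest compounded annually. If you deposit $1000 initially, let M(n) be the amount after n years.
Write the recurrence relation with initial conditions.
Each year the balance grows by 6%, i.e. is multiplied by 1 + 6/100 = 1.06, so M(n) = 1.06 × M(n-1). The initial deposit gives M(0) = 1000.
Unrolling gives the closed form M(n) = 1000 × (1.06)ⁿ.

M(n) = 1.06 × M(n-1), M(0) = 1000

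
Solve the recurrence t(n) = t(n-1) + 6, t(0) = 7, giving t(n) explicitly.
Recurrence: t(n) = t(n-1) + 6, initial: t(0) = 7.
Each step adds 6, so t(n) = t(0) + 6n = 6n + 7.

t(n) = 6n + 7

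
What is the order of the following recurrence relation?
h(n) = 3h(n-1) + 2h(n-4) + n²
The order is the largest lag k for which h(n-k) appears. Here the deepest term is h(n-4) (the n² term is non-homogeneous and does not affect the order), so the order is 4.

Order 4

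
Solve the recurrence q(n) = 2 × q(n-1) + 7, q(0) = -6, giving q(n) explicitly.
Recurrence: q(n) = 2 × q(n-1) + 7, initial: q(0) = -6.
Try q(n) = A·2ⁿ + C. Substituting: A·2ⁿ + C = 2(A·2ⁿ⁻¹ + C) + 7 = A·2ⁿ + 2C + 7, so C = 2C + 7, giving C = -7. Then q(0) = A - 7 = -6 gives A = 1.

q(n) = 2ⁿ - 7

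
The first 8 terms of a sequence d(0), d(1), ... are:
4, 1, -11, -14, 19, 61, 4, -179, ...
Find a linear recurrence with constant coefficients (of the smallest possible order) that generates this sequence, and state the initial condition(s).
Look for the lowest-order linear relation among consecutive terms.
Observation: d(n) - 1·d(n-1) - (-3)·d(n-2) = 0 holds for the shown terms, and no order-1 relation d(n) = α·d(n-1) + β fits.
Check at n=3: 1·-11 + (-3)·1 = -14. ✓

d(n) = d(n-1) - 3d(n-2), d(0) = 4, d(1) = 1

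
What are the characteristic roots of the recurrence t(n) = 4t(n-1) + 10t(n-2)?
Substitute t(n) = rⁿ and divide through by rⁿ⁻²: r² - 4r - 10 = 0
Discriminant: 4² + 4·10 = 56, not a perfect square, so by the quadratic formula r = (4 ± √56)/2.
General solution: t(n) = A·r₁ⁿ + B·r₂ⁿ where r₁,r₂ = (4 ± √56)/2

Characteristic: r² - 4r - 10 = 0, Roots: r = (4 ± √56)/2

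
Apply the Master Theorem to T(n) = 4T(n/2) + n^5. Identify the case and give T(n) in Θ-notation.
Master Theorem template: T(n) = a·T(n/b) + f(n).
Here: a=4, b=2, f(n)=n^5
Compute log_b(a) = log_2(4) = 2.
f(n) = n^5 = Ω(n^(2+ε)) with ε = 3, and the regularity condition holds (a·f(n/b) = (a/b^5)·f(n) with a/b^5 = 2^-3 < 1). Case 3: T(n) = Θ(f(n)) = Θ(n^5).

Case 3: T(n) = Θ(n^5)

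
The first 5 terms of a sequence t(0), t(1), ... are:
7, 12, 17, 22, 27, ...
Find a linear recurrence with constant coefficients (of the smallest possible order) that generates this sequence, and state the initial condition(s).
Look for the lowest-order linear relation among consecutive terms.
Observation: consecutive differences are constant (= 5).
Check at n=2: 1·12 + 5 = 17. ✓

t(n) = t(n-1) + 5, t(0) = 7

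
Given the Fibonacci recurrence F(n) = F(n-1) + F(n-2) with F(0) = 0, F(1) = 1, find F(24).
Computing the sequence terms:
0, 1, 1, 2, 3, 5, 8, 13, 21, 34, 55, 89, 144, 233, 377, 610, 987, 1597, 2584, 4181, 6765, 10946, 17711, 28657, 46368

46368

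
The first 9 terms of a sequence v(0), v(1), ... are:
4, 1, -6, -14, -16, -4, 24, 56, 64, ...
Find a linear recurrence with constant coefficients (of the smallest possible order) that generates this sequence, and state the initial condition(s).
Look for the lowest-order linear relation among consecutive terms.
Observation: v(n) - 2·v(n-1) - (-2)·v(n-2) = 0 holds for the shown terms, and no order-1 relation v(n) = α·v(n-1) + β fits.
Check at n=3: 2·-6 + (-2)·1 = -14. ✓

v(n) = 2v(n-1) - 2v(n-2), v(0) = 4, v(1) = 1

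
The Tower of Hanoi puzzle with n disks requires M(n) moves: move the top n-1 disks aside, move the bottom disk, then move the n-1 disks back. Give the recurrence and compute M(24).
Moving n disks = move the top n-1 disks aside (M(n-1) moves) + move the largest disk (1 move) + move the n-1 disks back on top (M(n-1) moves), so M(n) = 2M(n-1) + 1, with M(1) = 1 (a single disk takes one move).
First terms: 1, 3, 7, 15, 31, 63, … — each is one less than a power of 2. Indeed M(n) + 1 = 2(M(n-1) + 1) with M(1) + 1 = 2, so M(n) + 1 = 2ⁿ and M(n) = 2ⁿ - 1.
Hence M(24) = 2^24 - 1 = 16777216 - 1 = 16777215.

M(n) = 2M(n-1) + 1, M(1) = 1; M(24) = 16777215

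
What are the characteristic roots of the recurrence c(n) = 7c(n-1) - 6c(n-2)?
Substitute c(n) = rⁿ and divide through by rⁿ⁻²: r² - 7r + 6 = 0
Factor: (r - 1)(r - 6) = 0, so r = 1, 6.
General solution: c(n) = A·1ⁿ + B·6ⁿ

Characteristic: r² - 7r + 6 = 0, Roots: r = 1, 6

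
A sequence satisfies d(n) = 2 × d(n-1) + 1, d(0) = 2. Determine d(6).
Computing step by step:
d(0) = 2
d(1) = 2 × 2 + 1 = 5
d(2) = 2 × 5 + 1 = 11
d(3) = 2 × 11 + 1 = 23
d(4) = 2 × 23 + 1 = 47
d(5) = 2 × 47 + 1 = 95
d(6) = 2 × 95 + 1 = 191

191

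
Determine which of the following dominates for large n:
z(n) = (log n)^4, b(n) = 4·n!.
Comparing growth rates:
Growth-rate hierarchy: log n ≺ any polynomial ≺ any exponential cⁿ (c>1) ≺ n! ≺ nⁿ.
factorial dominates polylogarithmic (log n)^4 asymptotically.

b(n) grows faster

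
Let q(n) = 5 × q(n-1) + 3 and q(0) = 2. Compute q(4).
Computing step by step:
q(0) = 2
q(1) = 5 × 2 + 3 = 13
q(2) = 5 × 13 + 3 = 68
q(3) = 5 × 68 + 3 = 343
q(4) = 5 × 343 + 3 = 1718

1718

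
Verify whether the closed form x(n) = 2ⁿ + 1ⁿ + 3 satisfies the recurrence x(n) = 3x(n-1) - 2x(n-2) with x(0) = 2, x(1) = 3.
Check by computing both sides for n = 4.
From the recurrence with x(0) = 2, x(1) = 3:
  x(0) = 2, x(1) = 3, x(2) = 5, x(3) = 9, x(4) = 17
  so the recurrence gives x(4) = 17.
From the proposed closed form x(n) = 2ⁿ + 1ⁿ + 3:
  x(4) = 20.
The recurrence gives 17 but the closed form gives 20, so the closed form does not satisfy the recurrence.

No, the closed form is incorrect.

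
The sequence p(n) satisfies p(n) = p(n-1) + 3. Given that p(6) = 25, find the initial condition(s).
p(6) = p(0) + 6·3, so p(0) = 25 - 18 = 7.

p(0) = 7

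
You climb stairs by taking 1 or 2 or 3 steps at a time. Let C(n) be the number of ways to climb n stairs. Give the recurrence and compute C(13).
Condition on the size of the last step (1 to 3): before it there were n-1, …, n-3 stairs climbed, and these cases are disjoint, so C(n) = C(n-1) + C(n-2) + C(n-3) (order-3 linear recurrence).
Initial conditions by direct count (compositions of i into parts ≤ 3): C(1) = 1; C(2) = 2; C(3) = 4.
Iterating the recurrence: C(4) = 7, C(5) = 13, C(6) = 24, C(7) = 44, C(8) = 81, C(9) = 149, C(10) = 274, C(11) = 504, C(12) = 927, C(13) = 1705.

C(n) = C(n-1) + C(n-2) + C(n-3), C(1) = 1, C(2) = 2, C(3) = 4; C(13) = 1705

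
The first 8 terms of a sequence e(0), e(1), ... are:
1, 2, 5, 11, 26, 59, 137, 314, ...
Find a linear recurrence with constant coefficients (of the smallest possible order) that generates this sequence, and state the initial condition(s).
Look for the lowest-order linear relation among consecutive terms.
Observation: e(n) - 1·e(n-1) - (3)·e(n-2) = 0 holds for the shown terms, and no order-1 relation e(n) = α·e(n-1) + β fits.
Check at n=3: 1·5 + (3)·2 = 11. ✓

e(n) = e(n-1) + 3e(n-2), e(0) = 1, e(1) = 2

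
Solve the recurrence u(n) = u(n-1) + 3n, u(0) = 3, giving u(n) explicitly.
Recurrence: u(n) = u(n-1) + 3n, initial: u(0) = 3.
Telescoping: u(n) = u(0) + 3·Σᵢ₌₁ⁿ i = 3 + 3·n(n+1)/2.

u(n) = 3·n(n+1)/2 + 3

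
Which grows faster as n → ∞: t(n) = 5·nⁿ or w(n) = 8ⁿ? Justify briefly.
Comparing growth rates:
Growth-rate hierarchy: log n ≺ any polynomial ≺ any exponential cⁿ (c>1) ≺ n! ≺ nⁿ.
super-exponential nⁿ dominates exponential base 8 asymptotically.

t(n) grows faster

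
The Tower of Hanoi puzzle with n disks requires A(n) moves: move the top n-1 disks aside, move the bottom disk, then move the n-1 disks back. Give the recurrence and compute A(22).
Moving n disks = move the top n-1 disks aside (A(n-1) moves) + move the largest disk (1 move) + move the n-1 disks back on top (A(n-1) moves), so A(n) = 2A(n-1) + 1, with A(1) = 1 (a single disk takes one move).
First terms: 1, 3, 7, 15, 31, 63, … — each is one less than a power of 2. Indeed A(n) + 1 = 2(A(n-1) + 1) with A(1) + 1 = 2, so A(n) + 1 = 2ⁿ and A(n) = 2ⁿ - 1.
Hence A(22) = 2^22 - 1 = 4194304 - 1 = 4194303.

A(n) = 2A(n-1) + 1, A(1) = 1; A(22) = 4194303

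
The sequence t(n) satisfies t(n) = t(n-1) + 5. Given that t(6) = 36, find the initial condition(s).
t(6) = t(0) + 6·5, so t(0) = 36 - 30 = 6.

t(0) = 6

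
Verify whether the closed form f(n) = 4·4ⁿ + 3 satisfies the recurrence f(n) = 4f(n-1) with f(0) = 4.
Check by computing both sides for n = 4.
From the recurrence with f(0) = 4:
  f(0) = 4, f(1) = 16, f(2) = 64, f(3) = 256, f(4) = 1024
  so the recurrence gives f(4) = 1024.
From the proposed closed form f(n) = 4·4ⁿ + 3:
  f(4) = 1027.
The recurrence gives 1024 but the closed form gives 1027, so the closed form does not satisfy the recurrence.

No, the closed form is incorrect.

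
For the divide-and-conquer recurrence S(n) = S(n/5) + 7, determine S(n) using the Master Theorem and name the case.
Master Theorem template: S(n) = a·S(n/b) + f(n).
Here: a=1, b=5, f(n)=7
Compute log_b(a) = log_5(1) = 0.
f(n) = 7 = Θ(1). Case 2: S(n) = Θ(log n).

Case 2: S(n) = Θ(log n)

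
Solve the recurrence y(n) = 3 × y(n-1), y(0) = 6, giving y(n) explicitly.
Recurrence: y(n) = 3 × y(n-1), initial: y(0) = 6.
Each term is 3 times the previous, so this is geometric with ratio 3. After n steps: y(n) = y(0)·3ⁿ = 6·3ⁿ.

y(n) = 6·3ⁿ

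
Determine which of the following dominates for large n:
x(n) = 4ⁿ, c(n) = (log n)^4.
Comparing growth rates:
Growth-rate hierarchy: log n ≺ any polynomial ≺ any exponential cⁿ (c>1) ≺ n! ≺ nⁿ.
exponential base 4 dominates polylogarithmic (log n)^4 asymptotically.

x(n) grows faster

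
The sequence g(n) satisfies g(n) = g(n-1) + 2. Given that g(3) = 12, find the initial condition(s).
g(3) = g(0) + 3·2, so g(0) = 12 - 6 = 6.

g(0) = 6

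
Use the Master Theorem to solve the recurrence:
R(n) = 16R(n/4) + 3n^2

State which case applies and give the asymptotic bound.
Master Theorem template: R(n) = a·R(n/b) + f(n).
Here: a=16, b=4, f(n)=3n^2
Compute log_b(a) = log_4(16) = 2.
f(n) = 3n^2 = Θ(n^2). Case 2: R(n) = Θ(n^2 log n).

Case 2: R(n) = Θ(n^2 log n)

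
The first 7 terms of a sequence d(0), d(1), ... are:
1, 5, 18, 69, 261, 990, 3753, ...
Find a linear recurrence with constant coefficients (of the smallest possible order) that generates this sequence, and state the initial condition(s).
Look for the lowest-order linear relation among consecutive terms.
Observation: d(n) - 3·d(n-1) - (3)·d(n-2) = 0 holds for the shown terms, and no order-1 relation d(n) = α·d(n-1) + β fits.
Check at n=3: 3·18 + (3)·5 = 69. ✓

d(n) = 3d(n-1) + 3d(n-2), d(0) = 1, d(1) = 5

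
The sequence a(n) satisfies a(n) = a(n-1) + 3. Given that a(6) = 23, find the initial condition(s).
a(6) = a(0) + 6·3, so a(0) = 23 - 18 = 5.

a(0) = 5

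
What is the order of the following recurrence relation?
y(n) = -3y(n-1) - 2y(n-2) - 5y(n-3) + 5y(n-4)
The order is the largest lag k for which y(n-k) appears. Here the deepest term is y(n-4), so the order is 4.

Order 4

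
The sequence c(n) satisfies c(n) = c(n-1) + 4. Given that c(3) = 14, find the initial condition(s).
c(3) = c(0) + 3·4, so c(0) = 14 - 12 = 2.

c(0) = 2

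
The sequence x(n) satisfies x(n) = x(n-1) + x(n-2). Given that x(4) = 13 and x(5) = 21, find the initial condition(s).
Work backwards using x(k) = x(k+2) - x(k+1):
x(3) = x(5) - x(4) = 21 - 13 = 8
x(2) = x(4) - x(3) = 13 - 8 = 5
x(1) = x(3) - x(2) = 8 - 5 = 3
x(0) = x(2) - x(1) = 5 - 3 = 2

x(0) = 2, x(1) = 3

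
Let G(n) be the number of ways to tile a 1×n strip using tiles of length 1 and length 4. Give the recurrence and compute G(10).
Condition on the last tile: it has length 1 (leaving a 1×(n-1) strip) or length 4 (leaving a 1×(n-4) strip), so G(n) = G(n-1) + G(n-4) (order-4 linear recurrence).
For 0 ≤ i < 4 only unit tiles fit, so G(i) = 1.
Iterating the recurrence: G(4) = 2, G(5) = 3, G(6) = 4, G(7) = 5, G(8) = 7, G(9) = 10, G(10) = 14.

G(n) = G(n-1) + G(n-4), with G(i) = 1 for 0 ≤ i < 4; G(10) = 14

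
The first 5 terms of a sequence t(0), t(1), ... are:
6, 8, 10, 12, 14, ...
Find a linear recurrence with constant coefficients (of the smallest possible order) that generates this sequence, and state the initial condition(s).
Look for the lowest-order linear relation among consecutive terms.
Observation: consecutive differences are constant (= 2).
Check at n=2: 1·8 + 2 = 10. ✓

t(n) = t(n-1) + 2, t(0) = 6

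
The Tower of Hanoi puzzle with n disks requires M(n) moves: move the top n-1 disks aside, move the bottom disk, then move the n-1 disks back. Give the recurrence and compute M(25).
Moving n disks = move the top n-1 disks aside (M(n-1) moves) + move the largest disk (1 move) + move the n-1 disks back on top (M(n-1) moves), so M(n) = 2M(n-1) + 1, with M(1) = 1 (a single disk takes one move).
First terms: 1, 3, 7, 15, 31, 63, … — each is one less than a power of 2. Indeed M(n) + 1 = 2(M(n-1) + 1) with M(1) + 1 = 2, so M(n) + 1 = 2ⁿ and M(n) = 2ⁿ - 1.
Hence M(25) = 2^25 - 1 = 33554432 - 1 = 33554431.

M(n) = 2M(n-1) + 1, M(1) = 1; M(25) = 33554431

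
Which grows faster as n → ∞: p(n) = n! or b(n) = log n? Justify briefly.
Comparing growth rates:
Growth-rate hierarchy: log n ≺ any polynomial ≺ any exponential cⁿ (c>1) ≺ n! ≺ nⁿ.
factorial dominates logarithmic asymptotically.

p(n) grows faster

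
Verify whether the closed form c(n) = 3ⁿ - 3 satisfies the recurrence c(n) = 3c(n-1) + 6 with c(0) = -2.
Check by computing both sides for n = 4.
From the recurrence with c(0) = -2:
  c(0) = -2, c(1) = 0, c(2) = 6, c(3) = 24, c(4) = 78
  so the recurrence gives c(4) = 78.
From the proposed closed form c(n) = 3ⁿ - 3:
  c(4) = 78.
Both sides give 78 at n = 4, and the initial condition(s) match, so the closed form is consistent.

Yes, the closed form is correct.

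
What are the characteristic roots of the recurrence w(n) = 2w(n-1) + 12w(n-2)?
Substitute w(n) = rⁿ and divide through by rⁿ⁻²: r² - 2r - 12 = 0
Discriminant: 2² + 4·12 = 52, not a perfect square, so by the quadratic formula r = (2 ± √52)/2.
General solution: w(n) = A·r₁ⁿ + B·r₂ⁿ where r₁,r₂ = (2 ± √52)/2

Characteristic: r² - 2r - 12 = 0, Roots: r = (2 ± √52)/2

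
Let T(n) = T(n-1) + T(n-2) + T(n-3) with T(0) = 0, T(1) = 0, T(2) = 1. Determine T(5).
Computing the sequence terms:
0, 0, 1, 1, 2, 4

4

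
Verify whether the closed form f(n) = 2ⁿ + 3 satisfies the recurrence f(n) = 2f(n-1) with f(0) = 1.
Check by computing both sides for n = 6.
From the recurrence with f(0) = 1:
  f(0) = 1, f(1) = 2, f(2) = 4, f(3) = 8, f(4) = 16, f(5) = 32, f(6) = 64
  so the recurrence gives f(6) = 64.
From the proposed closed form f(n) = 2ⁿ + 3:
  f(6) = 67.
The recurrence gives 64 but the closed form gives 67, so the closed form does not satisfy the recurrence.

No, the closed form is incorrect.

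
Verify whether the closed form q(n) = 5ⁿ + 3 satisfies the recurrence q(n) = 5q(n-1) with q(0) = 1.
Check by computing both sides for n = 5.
From the recurrence with q(0) = 1:
  q(0) = 1, q(1) = 5, q(2) = 25, q(3) = 125, q(4) = 625, q(5) = 3125
  so the recurrence gives q(5) = 3125.
From the proposed closed form q(n) = 5ⁿ + 3:
  q(5) = 3128.
The recurrence gives 3125 but the closed form gives 3128, so the closed form does not satisfy the recurrence.

No, the closed form is incorrect.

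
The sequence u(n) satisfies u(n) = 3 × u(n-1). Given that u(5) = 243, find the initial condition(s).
In general u(n) = 3ⁿ · u(0). At n = 5: u(0) = u(5) / 3^5 = 243 / 243 = 1.

u(0) = 1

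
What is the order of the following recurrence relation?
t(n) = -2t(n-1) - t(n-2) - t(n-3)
The order is the largest lag k for which t(n-k) appears. Here the deepest term is t(n-3), so the order is 3.

Order 3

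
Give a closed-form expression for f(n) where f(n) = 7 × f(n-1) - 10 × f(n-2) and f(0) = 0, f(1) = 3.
Recurrence: f(n) = 7 × f(n-1) - 10 × f(n-2), initial: f(0) = 0, f(1) = 3.
Characteristic equation: r² - 7r + 10 = 0, which factors as (r - 5)(r - 2) = 0, so r = 5, 2. General solution f(n) = A·5ⁿ + B·2ⁿ. From f(0) = 0: A + B = 0. From f(1) = 3: 5A + 2B = 3. Solving gives A = 1, B = -1.

f(n) = 5ⁿ - 2ⁿ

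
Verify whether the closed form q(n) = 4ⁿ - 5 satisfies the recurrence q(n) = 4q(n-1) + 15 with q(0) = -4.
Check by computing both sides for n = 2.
From the recurrence with q(0) = -4:
  q(0) = -4, q(1) = -1, q(2) = 11
  so the recurrence gives q(2) = 11.
From the proposed closed form q(n) = 4ⁿ - 5:
  q(2) = 11.
Both sides give 11 at n = 2, and the initial condition(s) match, so the closed form is consistent.

Yes, the closed form is correct.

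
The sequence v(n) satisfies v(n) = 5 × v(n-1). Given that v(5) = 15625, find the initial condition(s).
In general v(n) = 5ⁿ · v(0). At n = 5: v(0) = v(5) / 5^5 = 15625 / 3125 = 5.

v(0) = 5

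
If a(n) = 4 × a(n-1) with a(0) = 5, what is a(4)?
Computing step by step:
a(0) = 5
a(1) = 4 × 5 = 20
a(2) = 4 × 20 = 80
a(3) = 4 × 80 = 320
a(4) = 4 × 320 = 1280

1280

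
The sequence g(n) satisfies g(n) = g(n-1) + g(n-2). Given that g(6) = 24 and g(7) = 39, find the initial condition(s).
Work backwards using g(k) = g(k+2) - g(k+1):
g(5) = g(7) - g(6) = 39 - 24 = 15
g(4) = g(6) - g(5) = 24 - 15 = 9
g(3) = g(5) - g(4) = 15 - 9 = 6
g(2) = g(4) - g(3) = 9 - 6 = 3
g(1) = g(3) - g(2) = 6 - 3 = 3
g(0) = g(2) - g(1) = 3 - 3 = 0

g(0) = 0, g(1) = 3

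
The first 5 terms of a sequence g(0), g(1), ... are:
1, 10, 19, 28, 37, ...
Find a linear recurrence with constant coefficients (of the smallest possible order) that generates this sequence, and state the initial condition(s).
Look for the lowest-order linear relation among consecutive terms.
Observation: consecutive differences are constant (= 9).
Check at n=2: 1·10 + 9 = 19. ✓

g(n) = g(n-1) + 9, g(0) = 1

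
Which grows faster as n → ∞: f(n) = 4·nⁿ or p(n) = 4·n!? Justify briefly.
Comparing growth rates:
Growth-rate hierarchy: log n ≺ any polynomial ≺ any exponential cⁿ (c>1) ≺ n! ≺ nⁿ.
super-exponential nⁿ dominates factorial asymptotically.

f(n) grows faster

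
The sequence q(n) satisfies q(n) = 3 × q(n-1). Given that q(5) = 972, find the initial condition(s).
In general q(n) = 3ⁿ · q(0). At n = 5: q(0) = q(5) / 3^5 = 972 / 243 = 4.

q(0) = 4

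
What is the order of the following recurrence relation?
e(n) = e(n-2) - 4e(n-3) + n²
The order is the largest lag k for which e(n-k) appears. Here the deepest term is e(n-3) (the n² term is non-homogeneous and does not affect the order), so the order is 3.

Order 3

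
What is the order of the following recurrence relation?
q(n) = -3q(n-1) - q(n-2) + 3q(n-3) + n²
The order is the largest lag k for which q(n-k) appears. Here the deepest term is q(n-3) (the n² term is non-homogeneous and does not affect the order), so the order is 3.

Order 3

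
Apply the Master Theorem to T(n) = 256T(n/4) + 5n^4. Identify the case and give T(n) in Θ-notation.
Master Theorem template: T(n) = a·T(n/b) + f(n).
Here: a=256, b=4, f(n)=5n^4
Compute log_b(a) = log_4(256) = 4.
f(n) = 5n^4 = Θ(n^4). Case 2: T(n) = Θ(n^4 log n).

Case 2: T(n) = Θ(n^4 log n)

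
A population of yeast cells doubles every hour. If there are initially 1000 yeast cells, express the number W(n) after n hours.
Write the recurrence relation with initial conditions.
Each hour multiplies the count by 2, so the count after n hours depends only on the count after n-1 hours: W(n) = 2 × W(n-1). The starting count gives W(0) = 1000.
Unrolling n times gives the closed form W(n) = 1000 × 2ⁿ.

W(n) = 2 × W(n-1), W(0) = 1000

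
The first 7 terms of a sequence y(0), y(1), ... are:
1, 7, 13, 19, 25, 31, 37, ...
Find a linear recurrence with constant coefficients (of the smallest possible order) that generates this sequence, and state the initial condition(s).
Look for the lowest-order linear relation among consecutive terms.
Observation: consecutive differences are constant (= 6).
Check at n=2: 1·7 + 6 = 13. ✓

y(n) = y(n-1) + 6, y(0) = 1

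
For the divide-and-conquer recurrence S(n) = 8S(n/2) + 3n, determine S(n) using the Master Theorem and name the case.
Master Theorem template: S(n) = a·S(n/b) + f(n).
Here: a=8, b=2, f(n)=3n
Compute log_b(a) = log_2(8) = 3.
f(n) = 3n = O(n^(3-ε)) with ε = 2. Case 1: S(n) = Θ(n^log_b(a)) = Θ(n^3).

Case 1: S(n) = Θ(n^3)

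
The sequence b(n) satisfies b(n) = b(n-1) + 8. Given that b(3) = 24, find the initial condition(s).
b(3) = b(0) + 3·8, so b(0) = 24 - 24 = 0.

b(0) = 0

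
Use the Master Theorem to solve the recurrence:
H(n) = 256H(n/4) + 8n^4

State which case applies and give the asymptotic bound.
Master Theorem template: H(n) = a·H(n/b) + f(n).
Here: a=256, b=4, f(n)=8n^4
Compute log_b(a) = log_4(256) = 4.
f(n) = 8n^4 = Θ(n^4). Case 2: H(n) = Θ(n^4 log n).

Case 2: H(n) = Θ(n^4 log n)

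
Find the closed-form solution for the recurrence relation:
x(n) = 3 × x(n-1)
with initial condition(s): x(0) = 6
Recurrence: x(n) = 3 × x(n-1), initial: x(0) = 6.
Each term is 3 times the previous, so this is geometric with ratio 3. After n steps: x(n) = x(0)·3ⁿ = 6·3ⁿ.

x(n) = 6·3ⁿ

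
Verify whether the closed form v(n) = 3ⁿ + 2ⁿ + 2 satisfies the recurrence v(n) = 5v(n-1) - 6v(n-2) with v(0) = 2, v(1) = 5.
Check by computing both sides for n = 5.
From the recurrence with v(0) = 2, v(1) = 5:
  v(0) = 2, v(1) = 5, v(2) = 13, v(3) = 35, v(4) = 97, v(5) = 275
  so the recurrence gives v(5) = 275.
From the proposed closed form v(n) = 3ⁿ + 2ⁿ + 2:
  v(5) = 277.
The recurrence gives 275 but the closed form gives 277, so the closed form does not satisfy the recurrence.

No, the closed form is incorrect.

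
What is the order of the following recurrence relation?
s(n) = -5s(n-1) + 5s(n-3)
The order is the largest lag k for which s(n-k) appears. Here the deepest term is s(n-3), so the order is 3.

Order 3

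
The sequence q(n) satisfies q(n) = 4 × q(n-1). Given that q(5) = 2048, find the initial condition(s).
In general q(n) = 4ⁿ · q(0). At n = 5: q(0) = q(5) / 4^5 = 2048 / 1024 = 2.

q(0) = 2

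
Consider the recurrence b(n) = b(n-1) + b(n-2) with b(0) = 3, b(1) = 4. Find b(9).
Computing the sequence terms:
3, 4, 7, 11, 18, 29, 47, 76, 123, 199

199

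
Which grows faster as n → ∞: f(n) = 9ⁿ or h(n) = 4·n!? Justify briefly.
Comparing growth rates:
Growth-rate hierarchy: log n ≺ any polynomial ≺ any exponential cⁿ (c>1) ≺ n! ≺ nⁿ.
factorial dominates exponential base 9 asymptotically.

h(n) grows faster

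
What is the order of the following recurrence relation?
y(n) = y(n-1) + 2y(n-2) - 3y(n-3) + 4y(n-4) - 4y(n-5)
The order is the largest lag k for which y(n-k) appears. Here the deepest term is y(n-5), so the order is 5.

Order 5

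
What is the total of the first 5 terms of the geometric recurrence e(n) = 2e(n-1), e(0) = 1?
Computing the sequence terms: 1, 2, 4, 8, 16
Adding these values together:

31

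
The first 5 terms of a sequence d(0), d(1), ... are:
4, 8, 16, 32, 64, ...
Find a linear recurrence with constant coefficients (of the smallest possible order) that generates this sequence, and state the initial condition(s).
Look for the lowest-order linear relation among consecutive terms.
Observation: each term is 2× the previous.
Check at n=2: 2·8 = 16. ✓

d(n) = 2 × d(n-1), d(0) = 4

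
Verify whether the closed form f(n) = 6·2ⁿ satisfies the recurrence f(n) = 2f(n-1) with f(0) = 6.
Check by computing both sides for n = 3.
From the recurrence with f(0) = 6:
  f(0) = 6, f(1) = 12, f(2) = 24, f(3) = 48
  so the recurrence gives f(3) = 48.
From the proposed closed form f(n) = 6·2ⁿ:
  f(3) = 48.
Both sides give 48 at n = 3, and the initial condition(s) match, so the closed form is consistent.

Yes, the closed form is correct.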